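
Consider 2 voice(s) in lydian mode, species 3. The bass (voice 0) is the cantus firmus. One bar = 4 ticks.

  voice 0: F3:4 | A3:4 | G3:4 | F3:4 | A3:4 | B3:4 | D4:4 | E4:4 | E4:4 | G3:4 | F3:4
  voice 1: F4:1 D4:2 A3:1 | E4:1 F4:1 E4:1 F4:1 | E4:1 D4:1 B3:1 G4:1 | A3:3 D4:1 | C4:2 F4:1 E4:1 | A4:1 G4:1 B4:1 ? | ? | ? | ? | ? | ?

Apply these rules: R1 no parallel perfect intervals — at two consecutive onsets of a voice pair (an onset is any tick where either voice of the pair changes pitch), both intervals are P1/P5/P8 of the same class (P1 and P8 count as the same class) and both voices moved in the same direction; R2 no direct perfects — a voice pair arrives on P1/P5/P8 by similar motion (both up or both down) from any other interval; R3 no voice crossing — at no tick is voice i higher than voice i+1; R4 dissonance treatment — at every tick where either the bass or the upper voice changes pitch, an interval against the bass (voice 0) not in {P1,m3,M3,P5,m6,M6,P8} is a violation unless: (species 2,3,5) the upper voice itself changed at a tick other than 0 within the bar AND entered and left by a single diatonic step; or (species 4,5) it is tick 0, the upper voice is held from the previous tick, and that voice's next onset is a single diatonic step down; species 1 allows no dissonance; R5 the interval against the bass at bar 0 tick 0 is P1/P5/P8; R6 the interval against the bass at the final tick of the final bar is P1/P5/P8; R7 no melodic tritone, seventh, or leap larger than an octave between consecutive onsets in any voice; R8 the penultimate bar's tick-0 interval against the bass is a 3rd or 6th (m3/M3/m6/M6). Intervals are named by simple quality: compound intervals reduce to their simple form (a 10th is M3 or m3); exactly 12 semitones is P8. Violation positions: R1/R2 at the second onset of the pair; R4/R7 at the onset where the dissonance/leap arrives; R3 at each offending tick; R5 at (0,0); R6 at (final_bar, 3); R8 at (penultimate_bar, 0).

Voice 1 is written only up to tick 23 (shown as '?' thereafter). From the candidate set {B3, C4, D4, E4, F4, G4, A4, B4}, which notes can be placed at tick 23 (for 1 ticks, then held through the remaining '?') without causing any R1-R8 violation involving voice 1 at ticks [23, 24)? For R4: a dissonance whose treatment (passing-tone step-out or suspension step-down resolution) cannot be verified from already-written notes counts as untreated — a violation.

B3: legal
C4: violates R4,R7
D4: legal
E4: violates R4
F4: violates R4,R7
G4: legal
A4: violates R4
B4: legal

{B3, B4, D4, G4}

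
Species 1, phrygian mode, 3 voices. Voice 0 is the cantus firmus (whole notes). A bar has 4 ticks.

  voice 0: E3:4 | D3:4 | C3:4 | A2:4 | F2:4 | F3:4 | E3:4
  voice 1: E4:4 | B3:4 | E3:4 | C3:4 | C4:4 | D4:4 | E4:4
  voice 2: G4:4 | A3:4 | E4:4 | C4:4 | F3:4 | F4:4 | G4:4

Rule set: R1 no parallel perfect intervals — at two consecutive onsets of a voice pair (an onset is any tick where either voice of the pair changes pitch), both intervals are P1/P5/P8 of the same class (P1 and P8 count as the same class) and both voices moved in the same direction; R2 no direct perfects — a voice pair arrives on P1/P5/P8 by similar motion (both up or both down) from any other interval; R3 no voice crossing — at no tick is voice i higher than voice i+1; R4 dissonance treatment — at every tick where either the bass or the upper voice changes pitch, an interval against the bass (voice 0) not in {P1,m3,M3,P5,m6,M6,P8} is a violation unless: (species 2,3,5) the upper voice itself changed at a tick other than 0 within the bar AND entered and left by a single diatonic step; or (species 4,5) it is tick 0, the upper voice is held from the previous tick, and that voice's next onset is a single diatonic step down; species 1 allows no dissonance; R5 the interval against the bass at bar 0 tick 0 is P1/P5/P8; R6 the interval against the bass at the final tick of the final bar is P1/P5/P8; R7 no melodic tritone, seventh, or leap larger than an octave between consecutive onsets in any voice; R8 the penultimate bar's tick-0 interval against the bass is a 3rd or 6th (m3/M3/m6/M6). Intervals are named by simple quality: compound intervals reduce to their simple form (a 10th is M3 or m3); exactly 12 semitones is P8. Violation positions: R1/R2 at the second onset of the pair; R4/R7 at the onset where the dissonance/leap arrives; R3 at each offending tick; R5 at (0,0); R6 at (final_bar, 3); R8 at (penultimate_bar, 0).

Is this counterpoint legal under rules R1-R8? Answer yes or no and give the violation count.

No (16 violations)

bar 0: v0=E3 v1=E4 v2=G4 (m3)
bar 1: v0=D3 v1=B3 v2=A3 (P5)
bar 2: v0=C3 v1=E3 v2=E4 (M3)
bar 3: v0=A2 v1=C3 v2=C4 (m3)
bar 4: v0=F2 v1=C4 v2=F3 (P8)
bar 5: v0=F3 v1=D4 v2=F4 (P8)
bar 6: v0=E3 v1=E4 v2=G4 (m3)
  R5 @ bar0.0: opens on m3
  R2 @ bar1.0: E3/G4 m3 -> D3/A3 P5 similar
  R3 @ bar1.0: B3 above A3
  R7 @ bar1.0: G4->A3 leap 10st
  R3 @ bar1.1: B3 above A3
  R3 @ bar1.2: B3 above A3
  R3 @ bar1.3: B3 above A3
  R1 @ bar3.0: E3/E4 P8 -> C3/C4 P8 similar
  R2 @ bar4.0: A2/C4 m3 -> F2/F3 P8 similar
  R3 @ bar4.0: C4 above F3
  R3 @ bar4.1: C4 above F3
  R3 @ bar4.2: C4 above F3
  R3 @ bar4.3: C4 above F3
  R1 @ bar5.0: F2/F3 P8 -> F3/F4 P8 similar
  R8 @ bar5.0: penult P8 not 3rd/6th
  R6 @ bar6.3: closes on m3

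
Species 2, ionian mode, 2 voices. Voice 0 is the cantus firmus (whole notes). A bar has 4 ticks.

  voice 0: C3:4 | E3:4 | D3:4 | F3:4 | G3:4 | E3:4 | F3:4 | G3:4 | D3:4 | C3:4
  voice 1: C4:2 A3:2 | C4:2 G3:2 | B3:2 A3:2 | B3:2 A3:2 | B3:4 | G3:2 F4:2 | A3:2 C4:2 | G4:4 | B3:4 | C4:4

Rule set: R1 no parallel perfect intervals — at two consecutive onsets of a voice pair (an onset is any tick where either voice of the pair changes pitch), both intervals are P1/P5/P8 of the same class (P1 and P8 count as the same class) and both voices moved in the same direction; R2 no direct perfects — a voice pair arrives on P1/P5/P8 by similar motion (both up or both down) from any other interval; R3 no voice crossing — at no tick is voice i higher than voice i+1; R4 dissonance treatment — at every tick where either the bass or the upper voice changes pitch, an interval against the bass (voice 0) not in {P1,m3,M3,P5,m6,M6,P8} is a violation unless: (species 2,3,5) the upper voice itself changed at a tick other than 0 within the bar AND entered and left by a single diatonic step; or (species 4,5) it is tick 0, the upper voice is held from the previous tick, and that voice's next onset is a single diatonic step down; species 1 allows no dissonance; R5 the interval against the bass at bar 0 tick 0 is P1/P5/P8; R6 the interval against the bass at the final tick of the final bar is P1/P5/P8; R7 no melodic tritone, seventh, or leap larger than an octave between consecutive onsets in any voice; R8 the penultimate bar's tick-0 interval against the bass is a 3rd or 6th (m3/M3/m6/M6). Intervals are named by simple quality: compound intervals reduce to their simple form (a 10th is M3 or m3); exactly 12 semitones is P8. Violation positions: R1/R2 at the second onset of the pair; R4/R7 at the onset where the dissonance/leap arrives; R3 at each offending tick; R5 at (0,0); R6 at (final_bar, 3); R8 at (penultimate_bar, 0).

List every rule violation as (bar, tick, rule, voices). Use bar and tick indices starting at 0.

bar 0: v0=C3 v1=C4 downbeat P8
bar 1: v0=E3 v1=C4 downbeat m6
bar 2: v0=D3 v1=B3 downbeat M6
bar 3: v0=F3 v1=B3 downbeat TT
bar 4: v0=G3 v1=B3 downbeat M3
bar 5: v0=E3 v1=G3 downbeat m3
bar 6: v0=F3 v1=A3 downbeat M3
bar 7: v0=G3 v1=G4 downbeat P8
bar 8: v0=D3 v1=B3 downbeat M6
bar 9: v0=C3 v1=C4 downbeat P8
  -> R4 @ bar 3 tick 0 v(0, 1): F3/B3 TT untreated
  -> R4 @ bar 5 tick 2 v(0, 1): E3/F4 m2 untreated
  -> R7 @ bar 5 tick 2 v(1,): G3->F4 leap 10st
  -> R2 @ bar 7 tick 0 v(0, 1): F3/C4 P5 -> G3/G4 P8 similar

(3, 0, R4, (0, 1))
(5, 2, R4, (0, 1))
(5, 2, R7, (1,))
(7, 0, R2, (0, 1))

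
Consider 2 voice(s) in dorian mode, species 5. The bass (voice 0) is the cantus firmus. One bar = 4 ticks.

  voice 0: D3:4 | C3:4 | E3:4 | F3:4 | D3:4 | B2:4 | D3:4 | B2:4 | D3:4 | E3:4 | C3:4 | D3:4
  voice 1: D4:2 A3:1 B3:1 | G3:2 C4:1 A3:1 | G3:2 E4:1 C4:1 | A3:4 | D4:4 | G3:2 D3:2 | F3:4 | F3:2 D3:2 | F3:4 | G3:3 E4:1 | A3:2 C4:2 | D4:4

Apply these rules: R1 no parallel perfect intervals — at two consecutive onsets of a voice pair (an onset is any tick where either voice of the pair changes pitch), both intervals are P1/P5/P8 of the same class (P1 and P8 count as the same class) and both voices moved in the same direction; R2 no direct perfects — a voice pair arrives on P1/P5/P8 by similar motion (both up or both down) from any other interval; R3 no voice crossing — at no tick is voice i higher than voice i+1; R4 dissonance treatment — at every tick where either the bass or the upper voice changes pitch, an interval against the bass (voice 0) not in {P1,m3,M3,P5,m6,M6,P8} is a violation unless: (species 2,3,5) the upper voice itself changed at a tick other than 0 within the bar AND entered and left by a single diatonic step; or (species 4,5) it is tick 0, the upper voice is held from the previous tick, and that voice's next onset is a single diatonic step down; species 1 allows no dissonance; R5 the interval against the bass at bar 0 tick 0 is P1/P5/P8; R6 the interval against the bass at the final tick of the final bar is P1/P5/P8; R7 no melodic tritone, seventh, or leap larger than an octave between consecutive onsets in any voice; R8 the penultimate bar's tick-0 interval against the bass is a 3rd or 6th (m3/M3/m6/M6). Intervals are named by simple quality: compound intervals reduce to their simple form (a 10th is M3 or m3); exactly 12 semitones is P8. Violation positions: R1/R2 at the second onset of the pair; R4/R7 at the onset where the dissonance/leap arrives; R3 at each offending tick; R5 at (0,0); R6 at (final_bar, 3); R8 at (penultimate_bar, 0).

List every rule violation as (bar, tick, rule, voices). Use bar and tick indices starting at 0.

bar 0: v0=D3 v1=D4 downbeat P8
bar 1: v0=C3 v1=G3 downbeat P5
bar 2: v0=E3 v1=G3 downbeat m3
bar 3: v0=F3 v1=A3 downbeat M3
bar 4: v0=D3 v1=D4 downbeat P8
bar 5: v0=B2 v1=G3 downbeat m6
bar 6: v0=D3 v1=F3 downbeat m3
bar 7: v0=B2 v1=F3 downbeat TT
bar 8: v0=D3 v1=F3 downbeat m3
bar 9: v0=E3 v1=G3 downbeat m3
bar 10: v0=C3 v1=A3 downbeat M6
bar 11: v0=D3 v1=D4 downbeat P8
  -> R2 @ bar 1 tick 0 v(0, 1): D3/B3 M6 -> C3/G3 P5 similar
  -> R4 @ bar 7 tick 0 v(0, 1): B2/F3 TT untreated
  -> R1 @ bar 11 tick 0 v(0, 1): C3/C4 P8 -> D3/D4 P8 similar

(1, 0, R2, (0, 1))
(7, 0, R4, (0, 1))
(11, 0, R1, (0, 1))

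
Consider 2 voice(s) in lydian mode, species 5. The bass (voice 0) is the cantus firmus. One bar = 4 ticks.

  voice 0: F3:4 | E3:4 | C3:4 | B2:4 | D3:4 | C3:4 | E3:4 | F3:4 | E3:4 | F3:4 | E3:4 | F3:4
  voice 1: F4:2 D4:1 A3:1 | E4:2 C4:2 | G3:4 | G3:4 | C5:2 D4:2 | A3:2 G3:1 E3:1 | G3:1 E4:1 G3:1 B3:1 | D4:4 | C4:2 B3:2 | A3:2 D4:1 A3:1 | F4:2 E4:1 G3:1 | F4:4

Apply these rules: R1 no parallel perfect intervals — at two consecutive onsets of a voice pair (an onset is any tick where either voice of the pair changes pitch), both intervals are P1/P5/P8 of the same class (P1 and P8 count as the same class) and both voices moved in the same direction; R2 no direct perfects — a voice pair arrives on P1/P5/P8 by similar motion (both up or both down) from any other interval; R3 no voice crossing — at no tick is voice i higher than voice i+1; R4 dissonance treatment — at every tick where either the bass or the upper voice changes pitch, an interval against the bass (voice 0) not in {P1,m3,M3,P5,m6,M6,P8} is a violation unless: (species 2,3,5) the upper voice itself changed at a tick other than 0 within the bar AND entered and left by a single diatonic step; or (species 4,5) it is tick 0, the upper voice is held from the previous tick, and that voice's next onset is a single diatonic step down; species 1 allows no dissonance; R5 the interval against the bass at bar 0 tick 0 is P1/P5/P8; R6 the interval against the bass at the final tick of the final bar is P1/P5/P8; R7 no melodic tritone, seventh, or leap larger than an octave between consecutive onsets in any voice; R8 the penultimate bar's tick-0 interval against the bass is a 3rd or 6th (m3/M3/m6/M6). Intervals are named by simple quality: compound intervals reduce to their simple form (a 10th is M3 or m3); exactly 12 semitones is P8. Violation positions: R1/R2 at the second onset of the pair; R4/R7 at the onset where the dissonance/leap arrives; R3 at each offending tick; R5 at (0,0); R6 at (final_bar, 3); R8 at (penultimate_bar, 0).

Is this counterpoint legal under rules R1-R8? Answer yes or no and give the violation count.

No (8 violations)

bar 0: v0=F3 v1=F4 (P8)
bar 1: v0=E3 v1=E4 (P8)
bar 2: v0=C3 v1=G3 (P5)
bar 3: v0=B2 v1=G3 (m6)
bar 4: v0=D3 v1=C5 (m7)
bar 5: v0=C3 v1=A3 (M6)
bar 6: v0=E3 v1=G3 (m3)
bar 7: v0=F3 v1=D4 (M6)
bar 8: v0=E3 v1=C4 (m6)
bar 9: v0=F3 v1=A3 (M3)
bar 10: v0=E3 v1=F4 (m2)
bar 11: v0=F3 v1=F4 (P8)
  R2 @ bar2.0: E3/C4 m6 -> C3/G3 P5 similar
  R4 @ bar4.0: D3/C5 m7 untreated
  R7 @ bar4.0: G3->C5 leap 17st
  R7 @ bar4.2: C5->D4 leap 10st
  R4 @ bar10.0: E3/F4 m2 untreated
  R8 @ bar10.0: penult m2 not 3rd/6th
  R2 @ bar11.0: E3/G3 m3 -> F3/F4 P8 similar
  R7 @ bar11.0: G3->F4 leap 10st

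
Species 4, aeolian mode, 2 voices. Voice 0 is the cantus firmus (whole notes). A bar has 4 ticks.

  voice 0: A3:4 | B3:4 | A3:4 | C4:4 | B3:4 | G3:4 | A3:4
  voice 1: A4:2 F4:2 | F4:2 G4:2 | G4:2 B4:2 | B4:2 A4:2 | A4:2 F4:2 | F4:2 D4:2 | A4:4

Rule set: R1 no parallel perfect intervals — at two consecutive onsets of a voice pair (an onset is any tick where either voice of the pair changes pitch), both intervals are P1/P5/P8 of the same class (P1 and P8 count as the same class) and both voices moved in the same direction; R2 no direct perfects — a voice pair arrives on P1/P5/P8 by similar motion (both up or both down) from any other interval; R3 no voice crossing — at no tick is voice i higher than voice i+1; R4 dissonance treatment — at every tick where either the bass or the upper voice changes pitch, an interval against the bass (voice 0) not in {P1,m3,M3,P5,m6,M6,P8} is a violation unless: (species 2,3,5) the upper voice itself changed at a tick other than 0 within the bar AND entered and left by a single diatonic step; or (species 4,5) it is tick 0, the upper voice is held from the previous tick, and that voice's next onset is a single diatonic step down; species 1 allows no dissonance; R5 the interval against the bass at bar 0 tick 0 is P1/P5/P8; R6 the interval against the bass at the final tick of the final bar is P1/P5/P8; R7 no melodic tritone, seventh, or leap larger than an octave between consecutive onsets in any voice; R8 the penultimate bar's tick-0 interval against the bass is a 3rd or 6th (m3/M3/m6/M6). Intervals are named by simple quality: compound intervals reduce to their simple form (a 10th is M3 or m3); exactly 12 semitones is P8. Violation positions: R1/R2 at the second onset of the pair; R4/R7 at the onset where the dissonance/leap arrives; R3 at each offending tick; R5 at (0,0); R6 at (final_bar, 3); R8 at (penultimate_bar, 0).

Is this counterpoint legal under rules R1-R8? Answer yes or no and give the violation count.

No (8 violations)

bar 0: v0=A3 v1=A4 (P8)
bar 1: v0=B3 v1=F4 (TT)
bar 2: v0=A3 v1=G4 (m7)
bar 3: v0=C4 v1=B4 (M7)
bar 4: v0=B3 v1=A4 (m7)
bar 5: v0=G3 v1=F4 (m7)
bar 6: v0=A3 v1=A4 (P8)
  R4 @ bar1.0: B3/F4 TT untreated
  R4 @ bar2.0: A3/G4 m7 untreated
  R4 @ bar2.2: A3/B4 M2 untreated
  R4 @ bar4.0: B3/A4 m7 untreated
  R4 @ bar4.2: B3/F4 TT untreated
  R4 @ bar5.0: G3/F4 m7 untreated
  R8 @ bar5.0: penult m7 not 3rd/6th
  R2 @ bar6.0: G3/D4 P5 -> A3/A4 P8 similar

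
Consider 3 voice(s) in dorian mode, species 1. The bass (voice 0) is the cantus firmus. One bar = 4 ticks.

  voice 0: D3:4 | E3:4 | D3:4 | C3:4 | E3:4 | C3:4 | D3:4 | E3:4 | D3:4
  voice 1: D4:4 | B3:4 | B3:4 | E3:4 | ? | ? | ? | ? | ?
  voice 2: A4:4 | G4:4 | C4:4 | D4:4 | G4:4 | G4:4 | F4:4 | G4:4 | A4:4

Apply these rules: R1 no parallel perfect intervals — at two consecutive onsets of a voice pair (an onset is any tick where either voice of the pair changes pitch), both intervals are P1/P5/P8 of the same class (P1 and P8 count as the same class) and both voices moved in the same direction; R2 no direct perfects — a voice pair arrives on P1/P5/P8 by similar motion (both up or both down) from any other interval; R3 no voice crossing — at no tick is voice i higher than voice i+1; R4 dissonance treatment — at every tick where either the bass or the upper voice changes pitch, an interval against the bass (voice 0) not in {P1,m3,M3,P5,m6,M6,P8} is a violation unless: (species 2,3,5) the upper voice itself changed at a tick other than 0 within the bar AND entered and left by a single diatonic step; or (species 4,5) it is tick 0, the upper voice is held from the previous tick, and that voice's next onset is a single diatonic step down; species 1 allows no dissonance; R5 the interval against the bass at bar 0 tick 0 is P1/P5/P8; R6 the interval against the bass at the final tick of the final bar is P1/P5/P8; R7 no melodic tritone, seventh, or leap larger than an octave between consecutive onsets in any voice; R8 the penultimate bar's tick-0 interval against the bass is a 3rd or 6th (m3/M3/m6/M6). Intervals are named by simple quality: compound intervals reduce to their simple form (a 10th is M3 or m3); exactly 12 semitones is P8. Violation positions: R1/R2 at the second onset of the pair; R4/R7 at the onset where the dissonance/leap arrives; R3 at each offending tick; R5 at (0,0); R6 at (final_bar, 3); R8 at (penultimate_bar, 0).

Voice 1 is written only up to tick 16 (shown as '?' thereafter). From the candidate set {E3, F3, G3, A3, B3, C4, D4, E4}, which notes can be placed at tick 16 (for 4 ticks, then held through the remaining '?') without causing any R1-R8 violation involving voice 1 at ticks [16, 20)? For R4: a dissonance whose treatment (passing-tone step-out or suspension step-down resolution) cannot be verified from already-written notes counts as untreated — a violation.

{E3}

E3: legal
F3: violates R4
G3: violates R2
A3: violates R4
B3: violates R2
C4: violates R2
D4: violates R4,R7
E4: violates R2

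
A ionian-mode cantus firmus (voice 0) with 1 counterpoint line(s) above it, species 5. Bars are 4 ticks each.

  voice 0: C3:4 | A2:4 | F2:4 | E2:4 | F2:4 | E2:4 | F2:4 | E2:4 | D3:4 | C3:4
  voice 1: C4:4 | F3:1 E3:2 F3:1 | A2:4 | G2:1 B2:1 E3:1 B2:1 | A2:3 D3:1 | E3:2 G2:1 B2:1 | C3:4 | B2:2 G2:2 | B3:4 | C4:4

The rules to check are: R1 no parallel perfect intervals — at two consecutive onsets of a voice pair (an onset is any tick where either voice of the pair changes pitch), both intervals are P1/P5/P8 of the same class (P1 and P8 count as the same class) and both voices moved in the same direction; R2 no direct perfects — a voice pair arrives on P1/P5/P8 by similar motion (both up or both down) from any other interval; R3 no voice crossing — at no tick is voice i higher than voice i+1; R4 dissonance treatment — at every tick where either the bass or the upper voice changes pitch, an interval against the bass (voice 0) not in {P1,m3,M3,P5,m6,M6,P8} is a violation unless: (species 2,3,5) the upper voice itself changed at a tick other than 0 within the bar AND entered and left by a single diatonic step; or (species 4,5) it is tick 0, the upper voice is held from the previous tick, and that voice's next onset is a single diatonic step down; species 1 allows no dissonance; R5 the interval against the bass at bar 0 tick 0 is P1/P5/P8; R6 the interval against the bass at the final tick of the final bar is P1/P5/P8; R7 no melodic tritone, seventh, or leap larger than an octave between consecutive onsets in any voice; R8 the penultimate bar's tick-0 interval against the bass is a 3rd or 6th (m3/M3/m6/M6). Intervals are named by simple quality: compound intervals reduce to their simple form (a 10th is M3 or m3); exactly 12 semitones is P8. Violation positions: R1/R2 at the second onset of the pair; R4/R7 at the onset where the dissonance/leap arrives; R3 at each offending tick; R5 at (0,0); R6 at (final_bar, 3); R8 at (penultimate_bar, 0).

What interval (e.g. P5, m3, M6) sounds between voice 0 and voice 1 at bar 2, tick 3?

M3

voice 0=F2 voice 1=A2 -> M3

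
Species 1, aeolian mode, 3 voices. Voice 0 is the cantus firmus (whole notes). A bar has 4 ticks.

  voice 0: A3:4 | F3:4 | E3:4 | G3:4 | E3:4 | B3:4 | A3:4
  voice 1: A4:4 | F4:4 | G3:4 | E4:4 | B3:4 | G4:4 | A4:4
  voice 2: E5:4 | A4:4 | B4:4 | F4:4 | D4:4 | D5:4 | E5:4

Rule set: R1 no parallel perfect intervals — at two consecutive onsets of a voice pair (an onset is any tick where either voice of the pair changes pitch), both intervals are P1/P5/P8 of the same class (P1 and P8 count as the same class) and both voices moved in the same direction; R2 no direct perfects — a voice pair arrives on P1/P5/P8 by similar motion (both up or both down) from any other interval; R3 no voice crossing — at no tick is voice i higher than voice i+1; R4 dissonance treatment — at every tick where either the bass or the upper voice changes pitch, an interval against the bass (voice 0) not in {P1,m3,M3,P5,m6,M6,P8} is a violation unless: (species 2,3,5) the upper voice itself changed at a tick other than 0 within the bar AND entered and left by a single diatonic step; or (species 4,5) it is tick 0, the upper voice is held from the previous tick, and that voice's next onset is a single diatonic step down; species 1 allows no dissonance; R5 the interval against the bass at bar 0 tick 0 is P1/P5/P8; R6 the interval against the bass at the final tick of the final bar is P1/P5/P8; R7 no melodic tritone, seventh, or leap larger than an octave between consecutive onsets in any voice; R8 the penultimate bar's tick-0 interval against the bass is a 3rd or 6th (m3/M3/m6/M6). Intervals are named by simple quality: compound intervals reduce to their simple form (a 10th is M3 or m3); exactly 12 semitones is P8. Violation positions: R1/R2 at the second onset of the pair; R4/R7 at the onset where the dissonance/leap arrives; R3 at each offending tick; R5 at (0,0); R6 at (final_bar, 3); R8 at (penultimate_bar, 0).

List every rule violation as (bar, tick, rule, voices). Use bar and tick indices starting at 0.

bar 0: v0=A3 v1=A4 v2=E5 downbeat P5
bar 1: v0=F3 v1=F4 v2=A4 downbeat M3
bar 2: v0=E3 v1=G3 v2=B4 downbeat P5
bar 3: v0=G3 v1=E4 v2=F4 downbeat m7
bar 4: v0=E3 v1=B3 v2=D4 downbeat m7
bar 5: v0=B3 v1=G4 v2=D5 downbeat m3
bar 6: v0=A3 v1=A4 v2=E5 downbeat P5
  -> R1 @ bar 1 tick 0 v(0, 1): A3/A4 P8 -> F3/F4 P8 similar
  -> R7 @ bar 2 tick 0 v(1,): F4->G3 leap 10st
  -> R4 @ bar 3 tick 0 v(0, 2): G3/F4 m7 untreated
  -> R7 @ bar 3 tick 0 v(2,): B4->F4 leap 6st
  -> R2 @ bar 4 tick 0 v(0, 1): G3/E4 M6 -> E3/B3 P5 similar
  -> R4 @ bar 4 tick 0 v(0, 2): E3/D4 m7 untreated
  -> R2 @ bar 5 tick 0 v(1, 2): B3/D4 m3 -> G4/D5 P5 similar
  -> R1 @ bar 6 tick 0 v(1, 2): G4/D5 P5 -> A4/E5 P5 similar

(1, 0, R1, (0, 1))
(2, 0, R7, (1,))
(3, 0, R4, (0, 2))
(3, 0, R7, (2,))
(4, 0, R2, (0, 1))
(4, 0, R4, (0, 2))
(5, 0, R2, (1, 2))
(6, 0, R1, (1, 2))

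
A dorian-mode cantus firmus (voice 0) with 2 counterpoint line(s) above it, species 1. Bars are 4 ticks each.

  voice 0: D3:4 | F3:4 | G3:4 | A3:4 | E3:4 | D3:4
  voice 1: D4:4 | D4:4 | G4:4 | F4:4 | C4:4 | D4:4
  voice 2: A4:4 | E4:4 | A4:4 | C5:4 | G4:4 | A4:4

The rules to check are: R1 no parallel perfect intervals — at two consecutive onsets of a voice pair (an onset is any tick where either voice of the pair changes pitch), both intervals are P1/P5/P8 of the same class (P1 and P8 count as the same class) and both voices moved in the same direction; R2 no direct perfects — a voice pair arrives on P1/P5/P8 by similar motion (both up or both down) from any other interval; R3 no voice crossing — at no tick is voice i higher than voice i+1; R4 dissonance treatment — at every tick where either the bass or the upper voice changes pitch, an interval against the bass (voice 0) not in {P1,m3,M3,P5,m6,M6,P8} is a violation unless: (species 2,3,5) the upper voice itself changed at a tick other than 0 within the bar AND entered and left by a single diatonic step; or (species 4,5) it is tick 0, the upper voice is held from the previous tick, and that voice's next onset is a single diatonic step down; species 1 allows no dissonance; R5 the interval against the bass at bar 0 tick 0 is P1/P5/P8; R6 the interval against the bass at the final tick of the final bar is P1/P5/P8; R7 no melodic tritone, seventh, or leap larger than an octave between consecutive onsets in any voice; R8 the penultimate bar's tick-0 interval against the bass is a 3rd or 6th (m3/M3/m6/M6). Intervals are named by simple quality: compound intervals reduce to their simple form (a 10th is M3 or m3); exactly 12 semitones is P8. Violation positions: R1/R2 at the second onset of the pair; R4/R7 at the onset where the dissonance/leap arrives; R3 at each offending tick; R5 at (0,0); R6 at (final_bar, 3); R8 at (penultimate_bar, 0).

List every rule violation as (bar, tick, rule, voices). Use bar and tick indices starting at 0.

bar 0: v0=D3 v1=D4 v2=A4 downbeat P5
bar 1: v0=F3 v1=D4 v2=E4 downbeat M7
bar 2: v0=G3 v1=G4 v2=A4 downbeat M2
bar 3: v0=A3 v1=F4 v2=C5 downbeat m3
bar 4: v0=E3 v1=C4 v2=G4 downbeat m3
bar 5: v0=D3 v1=D4 v2=A4 downbeat P5
  -> R4 @ bar 1 tick 0 v(0, 2): F3/E4 M7 untreated
  -> R2 @ bar 2 tick 0 v(0, 1): F3/D4 M6 -> G3/G4 P8 similar
  -> R4 @ bar 2 tick 0 v(0, 2): G3/A4 M2 untreated
  -> R1 @ bar 4 tick 0 v(1, 2): F4/C5 P5 -> C4/G4 P5 similar
  -> R1 @ bar 5 tick 0 v(1, 2): C4/G4 P5 -> D4/A4 P5 similar

(1, 0, R4, (0, 2))
(2, 0, R2, (0, 1))
(2, 0, R4, (0, 2))
(4, 0, R1, (1, 2))
(5, 0, R1, (1, 2))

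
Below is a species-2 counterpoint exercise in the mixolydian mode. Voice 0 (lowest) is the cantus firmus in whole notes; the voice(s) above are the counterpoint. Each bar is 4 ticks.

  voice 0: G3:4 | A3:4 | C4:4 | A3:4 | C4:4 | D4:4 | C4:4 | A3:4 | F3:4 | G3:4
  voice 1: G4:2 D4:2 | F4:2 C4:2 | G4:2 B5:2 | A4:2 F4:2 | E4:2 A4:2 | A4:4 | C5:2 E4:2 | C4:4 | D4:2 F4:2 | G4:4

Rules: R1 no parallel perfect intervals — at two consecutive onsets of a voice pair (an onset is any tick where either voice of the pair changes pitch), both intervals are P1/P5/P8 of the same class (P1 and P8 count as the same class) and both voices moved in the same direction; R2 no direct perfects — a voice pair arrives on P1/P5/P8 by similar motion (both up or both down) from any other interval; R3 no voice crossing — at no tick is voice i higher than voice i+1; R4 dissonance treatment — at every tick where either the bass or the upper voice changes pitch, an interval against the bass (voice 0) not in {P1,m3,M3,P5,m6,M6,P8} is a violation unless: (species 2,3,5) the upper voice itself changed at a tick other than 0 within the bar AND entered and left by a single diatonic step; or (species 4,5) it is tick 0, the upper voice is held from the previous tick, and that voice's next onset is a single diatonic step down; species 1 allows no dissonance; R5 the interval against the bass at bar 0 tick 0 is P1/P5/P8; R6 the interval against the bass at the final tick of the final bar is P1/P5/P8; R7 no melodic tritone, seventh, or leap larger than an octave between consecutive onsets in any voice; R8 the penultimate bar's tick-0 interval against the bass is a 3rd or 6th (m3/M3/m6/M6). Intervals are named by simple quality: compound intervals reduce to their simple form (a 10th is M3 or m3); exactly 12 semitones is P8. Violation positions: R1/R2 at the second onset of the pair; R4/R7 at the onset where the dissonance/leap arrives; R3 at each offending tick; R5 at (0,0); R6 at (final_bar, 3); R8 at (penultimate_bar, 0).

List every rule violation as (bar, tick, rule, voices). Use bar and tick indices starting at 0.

bar 0: v0=G3 v1=G4 downbeat P8
bar 1: v0=A3 v1=F4 downbeat m6
bar 2: v0=C4 v1=G4 downbeat P5
bar 3: v0=A3 v1=A4 downbeat P8
bar 4: v0=C4 v1=E4 downbeat M3
bar 5: v0=D4 v1=A4 downbeat P5
bar 6: v0=C4 v1=C5 downbeat P8
bar 7: v0=A3 v1=C4 downbeat m3
bar 8: v0=F3 v1=D4 downbeat M6
bar 9: v0=G3 v1=G4 downbeat P8
  -> R2 @ bar 2 tick 0 v(0, 1): A3/C4 m3 -> C4/G4 P5 similar
  -> R4 @ bar 2 tick 2 v(0, 1): C4/B5 M7 untreated
  -> R7 @ bar 2 tick 2 v(1,): G4->B5 leap 16st
  -> R2 @ bar 3 tick 0 v(0, 1): C4/B5 M7 -> A3/A4 P8 similar
  -> R7 @ bar 3 tick 0 v(1,): B5->A4 leap 14st
  -> R1 @ bar 9 tick 0 v(0, 1): F3/F4 P8 -> G3/G4 P8 similar

(2, 0, R2, (0, 1))
(2, 2, R4, (0, 1))
(2, 2, R7, (1,))
(3, 0, R2, (0, 1))
(3, 0, R7, (1,))
(9, 0, R1, (0, 1))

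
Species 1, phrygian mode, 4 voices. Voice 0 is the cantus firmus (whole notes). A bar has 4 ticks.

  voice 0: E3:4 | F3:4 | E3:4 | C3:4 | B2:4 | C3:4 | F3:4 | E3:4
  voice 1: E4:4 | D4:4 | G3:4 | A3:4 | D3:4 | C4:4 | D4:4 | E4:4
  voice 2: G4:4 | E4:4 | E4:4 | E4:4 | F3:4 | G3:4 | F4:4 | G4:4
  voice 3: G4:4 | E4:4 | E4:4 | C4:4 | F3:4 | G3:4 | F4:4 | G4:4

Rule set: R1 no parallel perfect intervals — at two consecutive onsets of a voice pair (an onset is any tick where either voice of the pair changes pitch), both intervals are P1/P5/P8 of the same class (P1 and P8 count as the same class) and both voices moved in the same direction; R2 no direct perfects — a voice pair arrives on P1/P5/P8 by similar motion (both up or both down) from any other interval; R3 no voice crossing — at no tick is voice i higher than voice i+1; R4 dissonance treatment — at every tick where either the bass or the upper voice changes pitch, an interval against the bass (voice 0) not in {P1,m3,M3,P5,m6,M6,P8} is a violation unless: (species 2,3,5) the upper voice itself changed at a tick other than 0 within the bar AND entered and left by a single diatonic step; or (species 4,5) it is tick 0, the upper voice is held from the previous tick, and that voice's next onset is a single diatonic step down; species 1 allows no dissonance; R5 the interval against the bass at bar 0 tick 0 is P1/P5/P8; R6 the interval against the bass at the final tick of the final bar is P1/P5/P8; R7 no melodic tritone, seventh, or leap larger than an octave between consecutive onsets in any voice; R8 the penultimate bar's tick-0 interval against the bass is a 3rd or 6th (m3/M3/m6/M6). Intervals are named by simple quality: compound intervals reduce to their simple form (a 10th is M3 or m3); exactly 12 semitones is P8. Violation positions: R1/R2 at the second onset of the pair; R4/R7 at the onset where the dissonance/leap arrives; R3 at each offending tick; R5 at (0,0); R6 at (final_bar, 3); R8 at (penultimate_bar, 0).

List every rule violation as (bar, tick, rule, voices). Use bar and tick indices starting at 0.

(0, 0, R5, (0, 2))
(0, 0, R5, (0, 3))
(1, 0, R1, (2, 3))
(1, 0, R4, (0, 2))
(1, 0, R4, (0, 3))
(3, 0, R1, (0, 3))
(3, 0, R3, (2, 3))
(3, 1, R3, (2, 3))
(3, 2, R3, (2, 3))
(3, 3, R3, (2, 3))
(4, 0, R2, (2, 3))
(4, 0, R4, (0, 2))
(4, 0, R4, (0, 3))
(4, 0, R7, (2,))
(5, 0, R1, (2, 3))
(5, 0, R2, (0, 1))
(5, 0, R2, (0, 2))
(5, 0, R2, (0, 3))
(5, 0, R3, (1, 2))
(5, 0, R7, (1,))
(5, 1, R3, (1, 2))
(5, 2, R3, (1, 2))
(5, 3, R3, (1, 2))
(6, 0, R1, (2, 3))
(6, 0, R2, (0, 2))
(6, 0, R2, (0, 3))
(6, 0, R7, (2,))
(6, 0, R7, (3,))
(6, 0, R8, (0, 2))
(6, 0, R8, (0, 3))
(7, 0, R1, (2, 3))
(7, 3, R6, (0, 2))
(7, 3, R6, (0, 3))

bar 0: v0=E3 v1=E4 v2=G4 v3=G4 downbeat m3
bar 1: v0=F3 v1=D4 v2=E4 v3=E4 downbeat M7
bar 2: v0=E3 v1=G3 v2=E4 v3=E4 downbeat P8
bar 3: v0=C3 v1=A3 v2=E4 v3=C4 downbeat P8
bar 4: v0=B2 v1=D3 v2=F3 v3=F3 downbeat TT
bar 5: v0=C3 v1=C4 v2=G3 v3=G3 downbeat P5
bar 6: v0=F3 v1=D4 v2=F4 v3=F4 downbeat P8
bar 7: v0=E3 v1=E4 v2=G4 v3=G4 downbeat m3
  -> R5 @ bar 0 tick 0 v(0, 2): opens on m3
  -> R5 @ bar 0 tick 0 v(0, 3): opens on m3
  -> R1 @ bar 1 tick 0 v(2, 3): G4/G4 P1 -> E4/E4 P1 similar
  -> R4 @ bar 1 tick 0 v(0, 2): F3/E4 M7 untreated
  -> R4 @ bar 1 tick 0 v(0, 3): F3/E4 M7 untreated
  -> R1 @ bar 3 tick 0 v(0, 3): E3/E4 P8 -> C3/C4 P8 similar
  -> R3 @ bar 3 tick 0 v(2, 3): E4 above C4
  -> R3 @ bar 3 tick 1 v(2, 3): E4 above C4
  -> R3 @ bar 3 tick 2 v(2, 3): E4 above C4
  -> R3 @ bar 3 tick 3 v(2, 3): E4 above C4
  -> R2 @ bar 4 tick 0 v(2, 3): E4/C4 M3 -> F3/F3 P1 similar
  -> R4 @ bar 4 tick 0 v(0, 2): B2/F3 TT untreated
  -> R4 @ bar 4 tick 0 v(0, 3): B2/F3 TT untreated
  -> R7 @ bar 4 tick 0 v(2,): E4->F3 leap 11st
  -> R1 @ bar 5 tick 0 v(2, 3): F3/F3 P1 -> G3/G3 P1 similar
  -> R2 @ bar 5 tick 0 v(0, 1): B2/D3 m3 -> C3/C4 P8 similar
  -> R2 @ bar 5 tick 0 v(0, 2): B2/F3 TT -> C3/G3 P5 similar
  -> R2 @ bar 5 tick 0 v(0, 3): B2/F3 TT -> C3/G3 P5 similar
  -> R3 @ bar 5 tick 0 v(1, 2): C4 above G3
  -> R7 @ bar 5 tick 0 v(1,): D3->C4 leap 10st
  -> R3 @ bar 5 tick 1 v(1, 2): C4 above G3
  -> R3 @ bar 5 tick 2 v(1, 2): C4 above G3
  -> R3 @ bar 5 tick 3 v(1, 2): C4 above G3
  -> R1 @ bar 6 tick 0 v(2, 3): G3/G3 P1 -> F4/F4 P1 similar
  -> R2 @ bar 6 tick 0 v(0, 2): C3/G3 P5 -> F3/F4 P8 similar
  -> R2 @ bar 6 tick 0 v(0, 3): C3/G3 P5 -> F3/F4 P8 similar
  -> R7 @ bar 6 tick 0 v(2,): G3->F4 leap 10st
  -> R7 @ bar 6 tick 0 v(3,): G3->F4 leap 10st
  -> R8 @ bar 6 tick 0 v(0, 2): penult P8 not 3rd/6th
  -> R8 @ bar 6 tick 0 v(0, 3): penult P8 not 3rd/6th
  -> R1 @ bar 7 tick 0 v(2, 3): F4/F4 P1 -> G4/G4 P1 similar
  -> R6 @ bar 7 tick 3 v(0, 2): closes on m3
  -> R6 @ bar 7 tick 3 v(0, 3): closes on m3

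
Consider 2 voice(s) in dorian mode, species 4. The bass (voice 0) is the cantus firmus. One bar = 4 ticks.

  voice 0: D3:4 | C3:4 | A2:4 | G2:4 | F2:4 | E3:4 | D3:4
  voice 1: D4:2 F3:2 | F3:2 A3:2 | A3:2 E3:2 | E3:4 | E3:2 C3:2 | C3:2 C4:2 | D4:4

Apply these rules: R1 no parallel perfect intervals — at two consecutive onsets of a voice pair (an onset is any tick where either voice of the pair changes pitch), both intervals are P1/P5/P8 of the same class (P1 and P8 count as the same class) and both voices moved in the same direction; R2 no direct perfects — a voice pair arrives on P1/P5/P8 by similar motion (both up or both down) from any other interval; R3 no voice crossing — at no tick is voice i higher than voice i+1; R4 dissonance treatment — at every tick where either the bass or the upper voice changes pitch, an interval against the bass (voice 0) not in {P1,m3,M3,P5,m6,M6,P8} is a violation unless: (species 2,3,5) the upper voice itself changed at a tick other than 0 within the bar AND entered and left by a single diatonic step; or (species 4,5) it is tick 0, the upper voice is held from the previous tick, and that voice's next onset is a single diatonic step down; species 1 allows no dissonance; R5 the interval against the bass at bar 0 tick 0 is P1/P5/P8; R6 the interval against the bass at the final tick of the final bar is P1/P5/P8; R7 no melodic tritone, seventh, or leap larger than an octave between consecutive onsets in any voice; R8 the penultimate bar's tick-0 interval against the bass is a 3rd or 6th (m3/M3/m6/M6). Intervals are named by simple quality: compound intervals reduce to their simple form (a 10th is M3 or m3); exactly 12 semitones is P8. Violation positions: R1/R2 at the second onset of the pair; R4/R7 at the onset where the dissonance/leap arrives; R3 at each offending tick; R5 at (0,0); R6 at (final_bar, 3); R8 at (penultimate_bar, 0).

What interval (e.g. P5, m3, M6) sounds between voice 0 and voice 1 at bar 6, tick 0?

P8

voice 0=D3 voice 1=D4 -> P8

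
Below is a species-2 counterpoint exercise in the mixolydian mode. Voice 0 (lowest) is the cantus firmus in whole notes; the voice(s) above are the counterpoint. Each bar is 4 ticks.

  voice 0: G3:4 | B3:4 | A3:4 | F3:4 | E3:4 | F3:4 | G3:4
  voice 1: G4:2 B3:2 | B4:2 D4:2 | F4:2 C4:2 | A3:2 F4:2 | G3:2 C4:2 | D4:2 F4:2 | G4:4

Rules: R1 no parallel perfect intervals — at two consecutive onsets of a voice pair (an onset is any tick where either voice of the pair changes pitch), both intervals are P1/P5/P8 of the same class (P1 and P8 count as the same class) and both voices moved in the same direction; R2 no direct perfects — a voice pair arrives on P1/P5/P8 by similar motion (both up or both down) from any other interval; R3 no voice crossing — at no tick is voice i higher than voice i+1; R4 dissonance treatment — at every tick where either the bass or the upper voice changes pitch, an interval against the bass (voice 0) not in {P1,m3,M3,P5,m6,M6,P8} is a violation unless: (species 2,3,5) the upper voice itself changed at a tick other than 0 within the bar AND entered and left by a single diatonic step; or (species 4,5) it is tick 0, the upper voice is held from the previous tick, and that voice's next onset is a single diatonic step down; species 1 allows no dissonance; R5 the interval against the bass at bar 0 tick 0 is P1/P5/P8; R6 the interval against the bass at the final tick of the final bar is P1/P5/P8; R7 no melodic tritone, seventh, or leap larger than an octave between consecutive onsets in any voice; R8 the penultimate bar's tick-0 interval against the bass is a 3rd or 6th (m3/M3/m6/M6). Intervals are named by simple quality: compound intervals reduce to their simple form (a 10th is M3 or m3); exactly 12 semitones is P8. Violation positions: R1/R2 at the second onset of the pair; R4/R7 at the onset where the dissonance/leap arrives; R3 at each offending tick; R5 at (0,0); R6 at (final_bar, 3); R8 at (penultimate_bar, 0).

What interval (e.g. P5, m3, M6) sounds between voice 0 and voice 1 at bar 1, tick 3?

m3

voice 0=B3 voice 1=D4 -> m3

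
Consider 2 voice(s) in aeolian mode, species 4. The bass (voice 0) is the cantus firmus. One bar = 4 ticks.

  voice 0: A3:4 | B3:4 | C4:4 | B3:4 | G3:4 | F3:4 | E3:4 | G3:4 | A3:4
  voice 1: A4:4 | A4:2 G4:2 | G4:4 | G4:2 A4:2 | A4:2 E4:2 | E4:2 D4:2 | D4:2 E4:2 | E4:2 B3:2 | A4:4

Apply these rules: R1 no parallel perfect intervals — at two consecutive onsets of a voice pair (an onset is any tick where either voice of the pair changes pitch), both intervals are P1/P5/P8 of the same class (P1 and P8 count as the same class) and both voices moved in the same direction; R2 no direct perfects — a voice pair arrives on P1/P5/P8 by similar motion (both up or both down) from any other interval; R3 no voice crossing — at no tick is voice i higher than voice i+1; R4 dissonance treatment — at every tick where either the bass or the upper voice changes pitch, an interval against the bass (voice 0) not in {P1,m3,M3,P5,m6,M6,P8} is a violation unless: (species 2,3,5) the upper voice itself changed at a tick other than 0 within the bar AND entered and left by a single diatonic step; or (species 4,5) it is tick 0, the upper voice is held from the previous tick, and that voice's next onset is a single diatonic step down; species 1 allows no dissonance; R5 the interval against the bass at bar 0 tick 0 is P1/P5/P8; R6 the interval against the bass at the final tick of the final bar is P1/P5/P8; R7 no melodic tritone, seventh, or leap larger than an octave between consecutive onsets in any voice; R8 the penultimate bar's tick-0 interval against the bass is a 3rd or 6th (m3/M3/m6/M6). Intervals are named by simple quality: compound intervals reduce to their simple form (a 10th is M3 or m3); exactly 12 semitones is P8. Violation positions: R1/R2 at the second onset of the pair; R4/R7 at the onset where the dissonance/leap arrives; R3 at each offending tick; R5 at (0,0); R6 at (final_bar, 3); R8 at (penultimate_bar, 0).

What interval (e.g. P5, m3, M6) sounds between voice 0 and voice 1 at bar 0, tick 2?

P8

voice 0=A3 voice 1=A4 -> P8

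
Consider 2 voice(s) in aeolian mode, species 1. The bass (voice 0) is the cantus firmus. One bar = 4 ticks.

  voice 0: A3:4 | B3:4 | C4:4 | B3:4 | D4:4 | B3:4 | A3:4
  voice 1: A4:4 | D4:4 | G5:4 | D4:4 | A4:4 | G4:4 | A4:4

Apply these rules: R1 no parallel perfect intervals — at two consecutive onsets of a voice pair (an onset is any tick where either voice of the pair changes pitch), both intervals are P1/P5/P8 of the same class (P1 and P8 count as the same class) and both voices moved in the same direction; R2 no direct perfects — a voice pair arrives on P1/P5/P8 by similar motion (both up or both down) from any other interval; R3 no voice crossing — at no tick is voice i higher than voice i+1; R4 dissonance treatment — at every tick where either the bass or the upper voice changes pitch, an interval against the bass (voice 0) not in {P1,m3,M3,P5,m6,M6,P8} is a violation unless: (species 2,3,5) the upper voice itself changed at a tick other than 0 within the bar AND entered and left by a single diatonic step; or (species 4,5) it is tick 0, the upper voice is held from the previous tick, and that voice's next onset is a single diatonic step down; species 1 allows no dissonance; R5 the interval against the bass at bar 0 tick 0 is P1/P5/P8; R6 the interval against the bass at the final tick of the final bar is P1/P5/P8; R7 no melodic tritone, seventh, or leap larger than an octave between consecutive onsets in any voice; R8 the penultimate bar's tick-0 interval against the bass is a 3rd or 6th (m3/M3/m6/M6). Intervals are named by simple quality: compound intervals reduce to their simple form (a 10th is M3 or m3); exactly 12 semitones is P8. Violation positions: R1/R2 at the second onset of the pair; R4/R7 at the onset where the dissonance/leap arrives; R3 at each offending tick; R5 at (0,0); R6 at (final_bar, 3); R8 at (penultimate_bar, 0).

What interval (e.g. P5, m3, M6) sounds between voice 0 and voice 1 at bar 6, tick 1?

P8

voice 0=A3 voice 1=A4 -> P8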